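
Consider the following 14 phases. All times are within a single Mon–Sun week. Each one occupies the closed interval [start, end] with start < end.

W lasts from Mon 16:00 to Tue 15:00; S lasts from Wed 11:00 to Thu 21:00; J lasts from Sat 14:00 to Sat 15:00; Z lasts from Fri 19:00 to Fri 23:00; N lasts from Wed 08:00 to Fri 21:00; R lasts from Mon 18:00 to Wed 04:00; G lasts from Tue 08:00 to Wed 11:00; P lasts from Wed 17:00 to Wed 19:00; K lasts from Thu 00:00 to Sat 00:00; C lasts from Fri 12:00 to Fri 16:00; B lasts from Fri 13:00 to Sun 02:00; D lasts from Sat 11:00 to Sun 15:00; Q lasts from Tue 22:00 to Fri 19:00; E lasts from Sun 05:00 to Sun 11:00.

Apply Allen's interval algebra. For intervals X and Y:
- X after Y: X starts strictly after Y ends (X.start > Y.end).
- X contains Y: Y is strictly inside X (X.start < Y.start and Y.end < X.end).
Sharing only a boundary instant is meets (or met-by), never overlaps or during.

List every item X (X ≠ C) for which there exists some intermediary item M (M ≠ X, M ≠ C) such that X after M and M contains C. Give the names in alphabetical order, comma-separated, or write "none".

D, E, J

Target C = [Fri 12:00, Fri 16:00].
Intermediaries M with M contains C: K, N, Q.
Via K — items with X after K: D, E, J.
Via N — items with X after N: D, E, J.
Via Q — items with X after Q: D, E, J.
Union: D, E, J.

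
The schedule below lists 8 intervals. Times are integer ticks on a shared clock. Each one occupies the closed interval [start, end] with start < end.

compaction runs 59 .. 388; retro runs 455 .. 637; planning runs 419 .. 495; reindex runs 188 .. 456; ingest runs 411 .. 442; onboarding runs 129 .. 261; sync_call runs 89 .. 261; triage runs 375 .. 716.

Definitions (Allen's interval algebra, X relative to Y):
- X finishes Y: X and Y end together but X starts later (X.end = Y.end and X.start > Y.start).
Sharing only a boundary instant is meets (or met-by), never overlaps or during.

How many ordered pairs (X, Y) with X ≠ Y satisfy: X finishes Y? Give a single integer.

1

Checking all 56 ordered pairs for relation 'finishes'; matching pairs in alphabetical order:
(onboarding, sync_call): onboarding finishes sync_call ✓
Count: 1.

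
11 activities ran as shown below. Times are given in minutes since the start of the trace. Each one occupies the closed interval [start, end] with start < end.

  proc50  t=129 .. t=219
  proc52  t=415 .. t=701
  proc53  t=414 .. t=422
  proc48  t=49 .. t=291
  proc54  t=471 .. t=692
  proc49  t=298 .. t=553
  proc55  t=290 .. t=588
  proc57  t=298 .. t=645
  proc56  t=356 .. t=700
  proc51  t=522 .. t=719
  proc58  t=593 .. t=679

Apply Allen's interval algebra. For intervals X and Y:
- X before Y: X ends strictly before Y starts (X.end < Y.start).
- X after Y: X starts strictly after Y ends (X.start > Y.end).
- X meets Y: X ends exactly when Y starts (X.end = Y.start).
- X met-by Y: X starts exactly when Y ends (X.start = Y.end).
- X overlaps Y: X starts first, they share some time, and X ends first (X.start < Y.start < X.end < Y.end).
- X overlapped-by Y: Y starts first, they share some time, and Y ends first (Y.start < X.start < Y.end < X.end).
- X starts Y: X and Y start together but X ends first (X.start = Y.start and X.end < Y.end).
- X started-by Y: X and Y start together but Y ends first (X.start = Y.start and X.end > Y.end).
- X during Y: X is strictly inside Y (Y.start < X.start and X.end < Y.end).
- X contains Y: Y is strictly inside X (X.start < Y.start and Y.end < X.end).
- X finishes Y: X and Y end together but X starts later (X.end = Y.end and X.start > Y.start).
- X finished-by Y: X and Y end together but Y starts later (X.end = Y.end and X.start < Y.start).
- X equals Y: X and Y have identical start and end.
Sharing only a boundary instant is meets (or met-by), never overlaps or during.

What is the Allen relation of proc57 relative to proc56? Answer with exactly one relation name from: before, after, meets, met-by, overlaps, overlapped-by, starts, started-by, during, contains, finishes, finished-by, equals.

overlaps

proc57 = [t=298, t=645]; proc56 = [t=356, t=700].
Compare endpoints: proc57.start < proc56.start, proc57.start < proc56.end, proc57.end > proc56.start, proc57.end < proc56.end.
That pattern is 'overlaps'.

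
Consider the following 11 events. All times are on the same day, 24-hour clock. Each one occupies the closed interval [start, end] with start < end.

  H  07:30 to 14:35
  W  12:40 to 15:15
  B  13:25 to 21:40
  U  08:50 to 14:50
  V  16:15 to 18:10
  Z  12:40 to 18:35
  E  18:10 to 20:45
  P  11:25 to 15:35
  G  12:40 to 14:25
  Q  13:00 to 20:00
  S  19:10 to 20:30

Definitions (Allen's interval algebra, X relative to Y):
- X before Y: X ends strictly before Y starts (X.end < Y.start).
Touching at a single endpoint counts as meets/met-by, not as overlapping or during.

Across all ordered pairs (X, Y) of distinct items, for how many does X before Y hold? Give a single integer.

17

Checking all 110 ordered pairs for relation 'before'; matching pairs in alphabetical order:
(G, E): G before E ✓
(G, S): G before S ✓
(G, V): G before V ✓
(H, E): H before E ✓
(H, S): H before S ✓
(H, V): H before V ✓
(P, E): P before E ✓
(P, S): P before S ✓
(P, V): P before V ✓
(U, E): U before E ✓
(U, S): U before S ✓
(U, V): U before V ✓
(V, S): V before S ✓
(W, E): W before E ✓
(W, S): W before S ✓
(W, V): W before V ✓
(Z, S): Z before S ✓
Count: 17.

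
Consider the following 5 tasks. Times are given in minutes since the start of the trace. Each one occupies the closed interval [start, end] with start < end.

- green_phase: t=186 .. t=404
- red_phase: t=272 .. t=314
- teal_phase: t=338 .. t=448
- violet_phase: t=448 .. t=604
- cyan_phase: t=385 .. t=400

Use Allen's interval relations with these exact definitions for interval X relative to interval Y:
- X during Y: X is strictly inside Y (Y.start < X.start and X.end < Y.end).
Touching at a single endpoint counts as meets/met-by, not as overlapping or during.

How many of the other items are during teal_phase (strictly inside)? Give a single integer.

1

Target teal_phase = [t=338, t=448].
cyan_phase [t=385, t=400] → during → counts.
green_phase [t=186, t=404] → overlaps → no.
red_phase [t=272, t=314] → before → no.
violet_phase [t=448, t=604] → met-by → no.
Total: 1.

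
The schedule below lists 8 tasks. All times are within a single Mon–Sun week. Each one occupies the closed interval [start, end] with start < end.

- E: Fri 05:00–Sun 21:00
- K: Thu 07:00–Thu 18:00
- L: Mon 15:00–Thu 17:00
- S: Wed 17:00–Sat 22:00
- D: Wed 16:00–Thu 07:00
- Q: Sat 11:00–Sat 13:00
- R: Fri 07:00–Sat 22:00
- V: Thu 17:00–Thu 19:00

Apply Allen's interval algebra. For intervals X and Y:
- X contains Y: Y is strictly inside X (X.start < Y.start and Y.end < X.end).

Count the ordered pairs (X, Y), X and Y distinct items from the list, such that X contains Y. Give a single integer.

Checking all 56 ordered pairs for relation 'contains'; matching pairs in alphabetical order:
(E, Q): E contains Q ✓
(E, R): E contains R ✓
(L, D): L contains D ✓
(R, Q): R contains Q ✓
(S, K): S contains K ✓
(S, Q): S contains Q ✓
(S, V): S contains V ✓
Count: 7.

7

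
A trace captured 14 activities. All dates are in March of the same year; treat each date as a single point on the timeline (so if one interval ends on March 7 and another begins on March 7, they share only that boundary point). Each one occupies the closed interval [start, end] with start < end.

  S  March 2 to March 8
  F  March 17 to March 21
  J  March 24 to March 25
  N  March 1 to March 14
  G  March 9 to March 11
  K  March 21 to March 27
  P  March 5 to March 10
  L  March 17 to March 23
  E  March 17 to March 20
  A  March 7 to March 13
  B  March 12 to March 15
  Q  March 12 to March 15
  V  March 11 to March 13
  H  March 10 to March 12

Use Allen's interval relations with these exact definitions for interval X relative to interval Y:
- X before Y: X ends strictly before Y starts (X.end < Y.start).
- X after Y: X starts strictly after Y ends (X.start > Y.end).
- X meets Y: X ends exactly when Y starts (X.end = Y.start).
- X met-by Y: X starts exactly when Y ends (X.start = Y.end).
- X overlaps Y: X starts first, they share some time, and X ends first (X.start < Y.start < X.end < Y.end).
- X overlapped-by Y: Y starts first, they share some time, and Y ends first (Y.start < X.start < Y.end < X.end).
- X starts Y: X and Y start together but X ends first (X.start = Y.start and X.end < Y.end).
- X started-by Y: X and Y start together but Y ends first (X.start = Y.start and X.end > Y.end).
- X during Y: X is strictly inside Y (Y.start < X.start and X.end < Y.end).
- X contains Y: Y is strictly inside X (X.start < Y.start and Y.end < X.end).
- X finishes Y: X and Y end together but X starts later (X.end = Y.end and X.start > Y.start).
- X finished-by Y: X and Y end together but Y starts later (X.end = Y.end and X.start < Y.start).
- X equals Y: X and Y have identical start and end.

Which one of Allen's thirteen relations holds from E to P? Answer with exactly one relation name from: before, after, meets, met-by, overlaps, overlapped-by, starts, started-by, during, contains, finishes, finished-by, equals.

E = [March 17, March 20]; P = [March 5, March 10].
Compare endpoints: E.start > P.start, E.start > P.end, E.end > P.start, E.end > P.end.
That pattern is 'after'.

after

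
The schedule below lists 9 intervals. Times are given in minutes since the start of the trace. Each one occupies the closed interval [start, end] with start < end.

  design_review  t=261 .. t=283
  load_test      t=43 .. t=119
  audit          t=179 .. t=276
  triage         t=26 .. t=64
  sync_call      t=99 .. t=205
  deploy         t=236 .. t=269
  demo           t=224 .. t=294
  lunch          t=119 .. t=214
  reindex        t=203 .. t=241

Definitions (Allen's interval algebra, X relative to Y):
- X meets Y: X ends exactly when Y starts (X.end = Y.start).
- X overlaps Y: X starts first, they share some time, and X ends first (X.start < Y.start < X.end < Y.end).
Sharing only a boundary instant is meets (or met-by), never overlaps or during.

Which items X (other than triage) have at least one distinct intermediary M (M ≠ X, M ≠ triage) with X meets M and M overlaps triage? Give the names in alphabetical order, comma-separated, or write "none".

Target triage = [t=26, t=64].
Intermediaries M with M overlaps triage: none.
Union: none.

none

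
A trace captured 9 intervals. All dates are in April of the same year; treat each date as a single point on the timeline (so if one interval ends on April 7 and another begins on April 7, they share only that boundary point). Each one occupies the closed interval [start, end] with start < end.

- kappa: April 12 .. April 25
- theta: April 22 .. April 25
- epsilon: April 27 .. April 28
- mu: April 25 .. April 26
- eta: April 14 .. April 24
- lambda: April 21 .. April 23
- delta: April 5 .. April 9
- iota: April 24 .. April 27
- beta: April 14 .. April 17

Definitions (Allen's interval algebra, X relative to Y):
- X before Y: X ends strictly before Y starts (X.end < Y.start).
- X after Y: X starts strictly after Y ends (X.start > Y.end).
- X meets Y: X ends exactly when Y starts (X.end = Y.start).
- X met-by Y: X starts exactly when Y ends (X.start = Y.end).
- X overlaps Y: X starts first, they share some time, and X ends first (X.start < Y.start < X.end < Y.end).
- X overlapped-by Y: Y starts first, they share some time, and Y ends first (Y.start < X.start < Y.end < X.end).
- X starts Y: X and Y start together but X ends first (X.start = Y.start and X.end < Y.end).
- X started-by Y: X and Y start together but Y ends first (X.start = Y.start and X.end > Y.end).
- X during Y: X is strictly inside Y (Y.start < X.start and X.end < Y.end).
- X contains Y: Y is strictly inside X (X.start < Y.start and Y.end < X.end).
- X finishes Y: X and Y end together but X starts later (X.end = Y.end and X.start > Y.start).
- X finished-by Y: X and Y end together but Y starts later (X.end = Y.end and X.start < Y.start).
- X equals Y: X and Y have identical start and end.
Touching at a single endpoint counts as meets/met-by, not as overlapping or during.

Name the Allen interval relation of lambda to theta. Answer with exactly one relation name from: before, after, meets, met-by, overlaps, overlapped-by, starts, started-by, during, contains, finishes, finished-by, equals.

overlaps

lambda = [April 21, April 23]; theta = [April 22, April 25].
Compare endpoints: lambda.start < theta.start, lambda.start < theta.end, lambda.end > theta.start, lambda.end < theta.end.
That pattern is 'overlaps'.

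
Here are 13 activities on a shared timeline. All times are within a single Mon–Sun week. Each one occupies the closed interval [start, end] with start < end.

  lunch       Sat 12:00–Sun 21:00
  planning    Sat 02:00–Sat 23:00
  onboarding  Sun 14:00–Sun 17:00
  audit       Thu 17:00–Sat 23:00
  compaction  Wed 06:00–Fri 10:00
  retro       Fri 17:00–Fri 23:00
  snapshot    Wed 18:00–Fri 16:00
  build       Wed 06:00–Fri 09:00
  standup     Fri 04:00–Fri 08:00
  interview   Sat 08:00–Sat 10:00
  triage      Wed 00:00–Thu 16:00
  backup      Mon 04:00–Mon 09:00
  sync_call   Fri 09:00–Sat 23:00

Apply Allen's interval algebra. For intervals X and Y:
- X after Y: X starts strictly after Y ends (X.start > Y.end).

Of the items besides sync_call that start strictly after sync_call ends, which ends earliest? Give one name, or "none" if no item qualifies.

onboarding

Target sync_call = [Fri 09:00, Sat 23:00].
audit [Thu 17:00, Sat 23:00] → finished-by → excluded.
backup [Mon 04:00, Mon 09:00] → before → excluded.
build [Wed 06:00, Fri 09:00] → meets → excluded.
compaction [Wed 06:00, Fri 10:00] → overlaps → excluded.
interview [Sat 08:00, Sat 10:00] → during → excluded.
lunch [Sat 12:00, Sun 21:00] → overlapped-by → excluded.
onboarding [Sun 14:00, Sun 17:00] → after → candidate.
planning [Sat 02:00, Sat 23:00] → finishes → excluded.
retro [Fri 17:00, Fri 23:00] → during → excluded.
snapshot [Wed 18:00, Fri 16:00] → overlaps → excluded.
standup [Fri 04:00, Fri 08:00] → before → excluded.
triage [Wed 00:00, Thu 16:00] → before → excluded.
Among candidates, earliest end is Sun 17:00 → onboarding.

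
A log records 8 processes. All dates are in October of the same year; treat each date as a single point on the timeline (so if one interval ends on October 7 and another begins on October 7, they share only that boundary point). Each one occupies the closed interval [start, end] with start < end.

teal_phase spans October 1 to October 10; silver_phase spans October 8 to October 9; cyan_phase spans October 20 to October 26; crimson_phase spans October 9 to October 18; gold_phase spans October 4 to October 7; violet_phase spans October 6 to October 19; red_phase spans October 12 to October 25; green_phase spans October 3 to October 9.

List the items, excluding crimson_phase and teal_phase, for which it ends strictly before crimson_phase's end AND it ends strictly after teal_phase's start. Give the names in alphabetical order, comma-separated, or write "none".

Conditions: its end is strictly before crimson_phase's end (X.end < October 18) AND its end is strictly after teal_phase's start (X.end > October 1).
cyan_phase: end October 26 < October 18? ✗; end October 26 > October 1? ✓ → no.
gold_phase: end October 7 < October 18? ✓; end October 7 > October 1? ✓ → yes.
green_phase: end October 9 < October 18? ✓; end October 9 > October 1? ✓ → yes.
red_phase: end October 25 < October 18? ✗; end October 25 > October 1? ✓ → no.
silver_phase: end October 9 < October 18? ✓; end October 9 > October 1? ✓ → yes.
violet_phase: end October 19 < October 18? ✗; end October 19 > October 1? ✓ → no.
Result: gold_phase, green_phase, silver_phase.

gold_phase, green_phase, silver_phase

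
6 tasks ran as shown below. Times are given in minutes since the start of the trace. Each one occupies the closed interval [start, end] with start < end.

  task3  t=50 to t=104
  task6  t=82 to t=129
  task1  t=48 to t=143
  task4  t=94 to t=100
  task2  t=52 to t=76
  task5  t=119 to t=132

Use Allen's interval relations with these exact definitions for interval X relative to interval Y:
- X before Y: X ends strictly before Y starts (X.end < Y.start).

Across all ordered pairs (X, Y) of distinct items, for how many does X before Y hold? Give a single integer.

Checking all 30 ordered pairs for relation 'before'; matching pairs in alphabetical order:
(task2, task4): task2 before task4 ✓
(task2, task5): task2 before task5 ✓
(task2, task6): task2 before task6 ✓
(task3, task5): task3 before task5 ✓
(task4, task5): task4 before task5 ✓
Count: 5.

5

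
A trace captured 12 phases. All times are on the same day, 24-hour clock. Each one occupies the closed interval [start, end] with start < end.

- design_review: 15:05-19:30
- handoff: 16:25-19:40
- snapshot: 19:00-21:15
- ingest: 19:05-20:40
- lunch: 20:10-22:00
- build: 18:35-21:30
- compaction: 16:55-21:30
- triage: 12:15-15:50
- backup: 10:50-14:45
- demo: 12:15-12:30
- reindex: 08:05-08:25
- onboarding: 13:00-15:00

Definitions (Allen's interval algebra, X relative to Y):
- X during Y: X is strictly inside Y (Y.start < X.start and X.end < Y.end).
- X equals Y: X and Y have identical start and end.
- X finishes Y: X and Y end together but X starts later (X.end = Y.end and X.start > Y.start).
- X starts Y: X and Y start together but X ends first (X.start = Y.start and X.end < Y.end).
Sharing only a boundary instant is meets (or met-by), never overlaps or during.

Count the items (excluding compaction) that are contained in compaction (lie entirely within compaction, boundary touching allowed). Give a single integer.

Target compaction = [16:55, 21:30].
backup [10:50, 14:45] → before → no.
build [18:35, 21:30] → finishes → counts.
demo [12:15, 12:30] → before → no.
design_review [15:05, 19:30] → overlaps → no.
handoff [16:25, 19:40] → overlaps → no.
ingest [19:05, 20:40] → during → counts.
lunch [20:10, 22:00] → overlapped-by → no.
onboarding [13:00, 15:00] → before → no.
reindex [08:05, 08:25] → before → no.
snapshot [19:00, 21:15] → during → counts.
triage [12:15, 15:50] → before → no.
Total: 3.

3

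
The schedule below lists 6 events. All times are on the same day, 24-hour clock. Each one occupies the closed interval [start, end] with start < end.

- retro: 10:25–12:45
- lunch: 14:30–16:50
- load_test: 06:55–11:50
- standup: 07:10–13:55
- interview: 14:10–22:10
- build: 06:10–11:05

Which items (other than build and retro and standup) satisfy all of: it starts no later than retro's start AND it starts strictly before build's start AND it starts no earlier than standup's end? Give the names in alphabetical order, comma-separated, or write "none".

none

Conditions: its start is no later than retro's start (X.start <= 10:25) AND its start is strictly before build's start (X.start < 06:10) AND its start is no earlier than standup's end (X.start >= 13:55).
interview: start 14:10 <= 10:25? ✗; start 14:10 < 06:10? ✗; start 14:10 >= 13:55? ✓ → no.
load_test: start 06:55 <= 10:25? ✓; start 06:55 < 06:10? ✗; start 06:55 >= 13:55? ✗ → no.
lunch: start 14:30 <= 10:25? ✗; start 14:30 < 06:10? ✗; start 14:30 >= 13:55? ✓ → no.
Result: none.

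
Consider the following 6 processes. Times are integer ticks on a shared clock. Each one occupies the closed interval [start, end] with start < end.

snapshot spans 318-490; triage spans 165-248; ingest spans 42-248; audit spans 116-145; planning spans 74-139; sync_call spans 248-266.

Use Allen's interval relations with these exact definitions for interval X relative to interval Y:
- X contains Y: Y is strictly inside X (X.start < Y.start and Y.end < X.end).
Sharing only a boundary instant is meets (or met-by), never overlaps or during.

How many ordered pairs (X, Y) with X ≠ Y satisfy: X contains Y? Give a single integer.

Checking all 30 ordered pairs for relation 'contains'; matching pairs in alphabetical order:
(ingest, audit): ingest contains audit ✓
(ingest, planning): ingest contains planning ✓
Count: 2.

2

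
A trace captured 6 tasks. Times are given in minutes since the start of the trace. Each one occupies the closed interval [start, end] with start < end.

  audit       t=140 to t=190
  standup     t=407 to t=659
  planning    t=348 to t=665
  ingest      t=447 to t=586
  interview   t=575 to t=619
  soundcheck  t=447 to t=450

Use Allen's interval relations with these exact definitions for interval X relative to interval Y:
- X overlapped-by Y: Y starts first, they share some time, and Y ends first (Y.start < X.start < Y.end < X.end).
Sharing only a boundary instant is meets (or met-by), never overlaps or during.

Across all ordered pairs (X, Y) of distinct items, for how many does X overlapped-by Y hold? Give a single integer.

Checking all 30 ordered pairs for relation 'overlapped-by'; matching pairs in alphabetical order:
(interview, ingest): interview overlapped-by ingest ✓
Count: 1.

1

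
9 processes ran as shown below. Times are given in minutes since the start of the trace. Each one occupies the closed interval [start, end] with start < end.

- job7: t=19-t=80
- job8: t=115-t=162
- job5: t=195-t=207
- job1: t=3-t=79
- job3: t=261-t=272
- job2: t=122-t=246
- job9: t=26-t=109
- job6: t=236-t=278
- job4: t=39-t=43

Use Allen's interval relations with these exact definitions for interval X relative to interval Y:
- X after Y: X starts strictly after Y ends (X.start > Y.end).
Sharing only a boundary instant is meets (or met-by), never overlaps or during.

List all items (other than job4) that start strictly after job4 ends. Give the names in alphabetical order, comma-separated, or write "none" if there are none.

Target job4 = [t=39, t=43].
job1 [t=3, t=79] → contains → no.
job2 [t=122, t=246] → after → yes.
job3 [t=261, t=272] → after → yes.
job5 [t=195, t=207] → after → yes.
job6 [t=236, t=278] → after → yes.
job7 [t=19, t=80] → contains → no.
job8 [t=115, t=162] → after → yes.
job9 [t=26, t=109] → contains → no.
Result: job2, job3, job5, job6, job8.

job2, job3, job5, job6, job8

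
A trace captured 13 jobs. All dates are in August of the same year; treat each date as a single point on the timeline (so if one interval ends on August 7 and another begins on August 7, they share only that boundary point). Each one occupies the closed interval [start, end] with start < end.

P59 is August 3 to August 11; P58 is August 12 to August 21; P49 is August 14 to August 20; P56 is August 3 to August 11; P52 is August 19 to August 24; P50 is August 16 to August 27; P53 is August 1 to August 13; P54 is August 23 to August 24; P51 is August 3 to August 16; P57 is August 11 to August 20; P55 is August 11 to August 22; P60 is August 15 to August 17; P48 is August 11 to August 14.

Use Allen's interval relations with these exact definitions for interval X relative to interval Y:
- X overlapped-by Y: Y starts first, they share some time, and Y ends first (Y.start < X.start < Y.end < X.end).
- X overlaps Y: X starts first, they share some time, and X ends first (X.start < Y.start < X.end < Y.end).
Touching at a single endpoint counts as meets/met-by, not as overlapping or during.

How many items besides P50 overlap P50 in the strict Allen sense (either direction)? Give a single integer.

Target P50 = [August 16, August 27].
P48 [August 11, August 14] → before → no.
P49 [August 14, August 20] → overlaps → counts.
P51 [August 3, August 16] → meets → no.
P52 [August 19, August 24] → during → no.
P53 [August 1, August 13] → before → no.
P54 [August 23, August 24] → during → no.
P55 [August 11, August 22] → overlaps → counts.
P56 [August 3, August 11] → before → no.
P57 [August 11, August 20] → overlaps → counts.
P58 [August 12, August 21] → overlaps → counts.
P59 [August 3, August 11] → before → no.
P60 [August 15, August 17] → overlaps → counts.
Total: 5.

5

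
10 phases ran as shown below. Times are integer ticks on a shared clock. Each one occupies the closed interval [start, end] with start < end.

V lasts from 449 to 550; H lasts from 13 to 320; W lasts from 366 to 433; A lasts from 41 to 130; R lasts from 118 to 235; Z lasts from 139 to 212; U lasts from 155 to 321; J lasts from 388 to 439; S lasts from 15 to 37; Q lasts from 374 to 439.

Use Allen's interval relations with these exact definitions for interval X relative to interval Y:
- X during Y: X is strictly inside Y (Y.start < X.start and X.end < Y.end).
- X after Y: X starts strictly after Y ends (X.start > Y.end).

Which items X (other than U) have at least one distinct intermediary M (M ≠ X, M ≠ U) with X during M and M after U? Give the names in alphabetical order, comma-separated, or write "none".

Target U = [155, 321].
Intermediaries M with M after U: J, Q, V, W.
Via J — items with X during J: none.
Via Q — items with X during Q: none.
Via V — items with X during V: none.
Via W — items with X during W: none.
Union: none.

none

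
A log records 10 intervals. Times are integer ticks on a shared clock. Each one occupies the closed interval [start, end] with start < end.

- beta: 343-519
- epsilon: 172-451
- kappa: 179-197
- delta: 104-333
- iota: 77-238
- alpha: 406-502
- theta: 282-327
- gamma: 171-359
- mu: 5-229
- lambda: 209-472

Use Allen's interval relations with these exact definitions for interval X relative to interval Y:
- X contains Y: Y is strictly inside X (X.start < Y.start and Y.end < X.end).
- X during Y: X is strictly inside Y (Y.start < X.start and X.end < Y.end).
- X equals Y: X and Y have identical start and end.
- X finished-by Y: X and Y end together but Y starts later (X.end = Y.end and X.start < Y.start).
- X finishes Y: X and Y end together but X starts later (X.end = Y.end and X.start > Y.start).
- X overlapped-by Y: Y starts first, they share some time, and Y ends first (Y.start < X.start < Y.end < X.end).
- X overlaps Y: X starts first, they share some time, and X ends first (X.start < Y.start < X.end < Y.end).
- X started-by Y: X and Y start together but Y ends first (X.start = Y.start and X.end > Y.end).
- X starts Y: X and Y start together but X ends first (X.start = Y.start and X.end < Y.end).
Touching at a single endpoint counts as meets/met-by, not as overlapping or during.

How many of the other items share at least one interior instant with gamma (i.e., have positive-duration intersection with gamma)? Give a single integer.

8

Target gamma = [171, 359].
alpha [406, 502] → after → no.
beta [343, 519] → overlapped-by → counts.
delta [104, 333] → overlaps → counts.
epsilon [172, 451] → overlapped-by → counts.
iota [77, 238] → overlaps → counts.
kappa [179, 197] → during → counts.
lambda [209, 472] → overlapped-by → counts.
mu [5, 229] → overlaps → counts.
theta [282, 327] → during → counts.
Total: 8.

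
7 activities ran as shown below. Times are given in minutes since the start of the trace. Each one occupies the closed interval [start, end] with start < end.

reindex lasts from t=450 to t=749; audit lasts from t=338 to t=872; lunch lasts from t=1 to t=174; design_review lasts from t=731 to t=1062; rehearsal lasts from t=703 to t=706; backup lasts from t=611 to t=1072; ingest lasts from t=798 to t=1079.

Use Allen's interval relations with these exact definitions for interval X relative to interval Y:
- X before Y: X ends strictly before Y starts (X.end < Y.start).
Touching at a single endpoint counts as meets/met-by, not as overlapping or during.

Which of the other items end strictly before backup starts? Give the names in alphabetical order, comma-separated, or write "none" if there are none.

lunch

Target backup = [t=611, t=1072].
audit [t=338, t=872] → overlaps → no.
design_review [t=731, t=1062] → during → no.
ingest [t=798, t=1079] → overlapped-by → no.
lunch [t=1, t=174] → before → yes.
rehearsal [t=703, t=706] → during → no.
reindex [t=450, t=749] → overlaps → no.
Result: lunch.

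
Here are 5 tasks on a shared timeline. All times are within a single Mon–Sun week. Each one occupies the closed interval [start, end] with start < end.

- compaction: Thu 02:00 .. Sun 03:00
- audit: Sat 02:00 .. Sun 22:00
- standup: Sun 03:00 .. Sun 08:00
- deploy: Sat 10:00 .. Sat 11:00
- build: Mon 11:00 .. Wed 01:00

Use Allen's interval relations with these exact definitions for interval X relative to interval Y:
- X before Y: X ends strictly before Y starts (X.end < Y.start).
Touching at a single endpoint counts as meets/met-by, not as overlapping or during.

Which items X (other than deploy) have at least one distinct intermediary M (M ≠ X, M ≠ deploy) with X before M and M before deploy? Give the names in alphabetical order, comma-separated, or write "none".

Target deploy = [Sat 10:00, Sat 11:00].
Intermediaries M with M before deploy: build.
Via build — items with X before build: none.
Union: none.

none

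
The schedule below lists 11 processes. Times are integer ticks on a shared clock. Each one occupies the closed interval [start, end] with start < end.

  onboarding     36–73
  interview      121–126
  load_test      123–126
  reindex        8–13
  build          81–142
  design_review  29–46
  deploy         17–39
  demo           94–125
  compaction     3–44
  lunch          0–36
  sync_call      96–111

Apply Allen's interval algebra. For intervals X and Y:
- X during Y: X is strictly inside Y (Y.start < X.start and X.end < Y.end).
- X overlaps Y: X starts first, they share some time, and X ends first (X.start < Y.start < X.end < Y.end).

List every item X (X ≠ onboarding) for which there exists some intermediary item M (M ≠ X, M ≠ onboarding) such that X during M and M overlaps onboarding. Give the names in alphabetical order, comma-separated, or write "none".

Target onboarding = [36, 73].
Intermediaries M with M overlaps onboarding: compaction, deploy, design_review.
Via compaction — items with X during compaction: deploy, reindex.
Via deploy — items with X during deploy: none.
Via design_review — items with X during design_review: none.
Union: deploy, reindex.

deploy, reindex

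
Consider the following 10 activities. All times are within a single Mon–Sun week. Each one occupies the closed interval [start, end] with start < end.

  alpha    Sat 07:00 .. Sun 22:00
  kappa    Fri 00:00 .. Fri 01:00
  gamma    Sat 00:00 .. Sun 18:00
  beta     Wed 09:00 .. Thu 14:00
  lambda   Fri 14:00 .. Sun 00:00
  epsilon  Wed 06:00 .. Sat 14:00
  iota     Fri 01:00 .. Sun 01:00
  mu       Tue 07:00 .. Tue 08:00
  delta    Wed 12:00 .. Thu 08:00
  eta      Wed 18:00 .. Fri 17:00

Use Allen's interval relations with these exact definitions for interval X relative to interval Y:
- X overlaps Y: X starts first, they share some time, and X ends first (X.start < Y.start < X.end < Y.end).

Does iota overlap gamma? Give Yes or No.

Yes

iota = [Fri 01:00, Sun 01:00], gamma = [Sat 00:00, Sun 18:00].
Actual relation of iota to gamma: overlaps.
Asked whether 'overlaps' holds → Yes.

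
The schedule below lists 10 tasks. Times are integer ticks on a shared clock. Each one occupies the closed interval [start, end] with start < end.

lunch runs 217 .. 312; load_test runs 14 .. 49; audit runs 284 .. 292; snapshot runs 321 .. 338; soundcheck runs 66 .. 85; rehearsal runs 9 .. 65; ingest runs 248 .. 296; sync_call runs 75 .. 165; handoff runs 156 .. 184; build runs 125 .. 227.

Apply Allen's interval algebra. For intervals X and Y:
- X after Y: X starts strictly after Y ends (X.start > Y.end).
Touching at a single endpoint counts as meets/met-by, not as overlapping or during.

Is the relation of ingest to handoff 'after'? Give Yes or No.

Yes

ingest = [248, 296], handoff = [156, 184].
Actual relation of ingest to handoff: after.
Asked whether 'after' holds → Yes.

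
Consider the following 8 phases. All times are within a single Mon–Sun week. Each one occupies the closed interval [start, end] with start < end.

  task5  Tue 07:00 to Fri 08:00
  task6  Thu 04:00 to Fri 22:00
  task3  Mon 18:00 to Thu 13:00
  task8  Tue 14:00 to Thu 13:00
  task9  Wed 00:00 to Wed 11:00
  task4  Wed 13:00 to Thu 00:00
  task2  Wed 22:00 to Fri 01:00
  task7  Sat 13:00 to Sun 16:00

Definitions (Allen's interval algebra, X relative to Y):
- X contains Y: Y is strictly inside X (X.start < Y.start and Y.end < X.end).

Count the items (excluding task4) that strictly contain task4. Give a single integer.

3

Target task4 = [Wed 13:00, Thu 00:00].
task2 [Wed 22:00, Fri 01:00] → overlapped-by → no.
task3 [Mon 18:00, Thu 13:00] → contains → counts.
task5 [Tue 07:00, Fri 08:00] → contains → counts.
task6 [Thu 04:00, Fri 22:00] → after → no.
task7 [Sat 13:00, Sun 16:00] → after → no.
task8 [Tue 14:00, Thu 13:00] → contains → counts.
task9 [Wed 00:00, Wed 11:00] → before → no.
Total: 3.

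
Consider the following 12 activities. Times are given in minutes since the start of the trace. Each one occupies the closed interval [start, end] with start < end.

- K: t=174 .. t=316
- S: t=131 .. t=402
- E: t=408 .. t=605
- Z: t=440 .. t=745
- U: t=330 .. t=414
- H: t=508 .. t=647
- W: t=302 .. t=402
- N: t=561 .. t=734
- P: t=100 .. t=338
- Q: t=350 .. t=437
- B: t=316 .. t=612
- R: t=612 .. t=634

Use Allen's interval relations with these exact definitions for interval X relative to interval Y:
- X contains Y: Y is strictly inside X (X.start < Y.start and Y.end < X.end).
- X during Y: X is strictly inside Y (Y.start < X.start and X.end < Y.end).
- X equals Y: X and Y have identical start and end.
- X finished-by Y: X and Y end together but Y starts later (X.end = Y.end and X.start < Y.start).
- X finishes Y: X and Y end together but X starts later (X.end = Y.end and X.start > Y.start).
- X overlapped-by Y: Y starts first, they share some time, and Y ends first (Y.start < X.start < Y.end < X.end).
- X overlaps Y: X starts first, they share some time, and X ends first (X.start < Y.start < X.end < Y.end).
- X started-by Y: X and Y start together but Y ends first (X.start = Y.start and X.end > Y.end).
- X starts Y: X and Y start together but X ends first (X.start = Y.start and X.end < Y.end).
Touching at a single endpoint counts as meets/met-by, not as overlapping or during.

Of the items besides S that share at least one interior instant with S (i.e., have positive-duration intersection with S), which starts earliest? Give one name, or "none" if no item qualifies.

Target S = [t=131, t=402].
B [t=316, t=612] → overlapped-by → candidate.
E [t=408, t=605] → after → excluded.
H [t=508, t=647] → after → excluded.
K [t=174, t=316] → during → candidate.
N [t=561, t=734] → after → excluded.
P [t=100, t=338] → overlaps → candidate.
Q [t=350, t=437] → overlapped-by → candidate.
R [t=612, t=634] → after → excluded.
U [t=330, t=414] → overlapped-by → candidate.
W [t=302, t=402] → finishes → candidate.
Z [t=440, t=745] → after → excluded.
Among candidates, earliest start is t=100 → P.

P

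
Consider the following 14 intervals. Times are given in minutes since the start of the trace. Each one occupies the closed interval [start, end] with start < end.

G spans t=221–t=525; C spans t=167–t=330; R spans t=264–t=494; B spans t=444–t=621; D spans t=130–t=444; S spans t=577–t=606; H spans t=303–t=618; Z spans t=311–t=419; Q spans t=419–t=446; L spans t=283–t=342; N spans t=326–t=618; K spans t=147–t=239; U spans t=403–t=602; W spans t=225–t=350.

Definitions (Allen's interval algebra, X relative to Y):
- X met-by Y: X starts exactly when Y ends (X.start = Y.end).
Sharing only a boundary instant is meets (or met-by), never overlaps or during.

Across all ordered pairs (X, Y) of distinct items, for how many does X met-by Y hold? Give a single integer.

Checking all 182 ordered pairs for relation 'met-by'; matching pairs in alphabetical order:
(B, D): B met-by D ✓
(Q, Z): Q met-by Z ✓
Count: 2.

2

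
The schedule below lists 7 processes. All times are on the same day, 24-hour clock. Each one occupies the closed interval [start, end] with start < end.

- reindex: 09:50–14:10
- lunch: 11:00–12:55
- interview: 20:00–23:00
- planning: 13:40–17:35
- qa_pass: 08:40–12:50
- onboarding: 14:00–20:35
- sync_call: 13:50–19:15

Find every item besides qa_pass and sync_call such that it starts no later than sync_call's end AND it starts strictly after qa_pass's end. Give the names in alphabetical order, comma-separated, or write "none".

Conditions: its start is no later than sync_call's end (X.start <= 19:15) AND its start is strictly after qa_pass's end (X.start > 12:50).
interview: start 20:00 <= 19:15? ✗; start 20:00 > 12:50? ✓ → no.
lunch: start 11:00 <= 19:15? ✓; start 11:00 > 12:50? ✗ → no.
onboarding: start 14:00 <= 19:15? ✓; start 14:00 > 12:50? ✓ → yes.
planning: start 13:40 <= 19:15? ✓; start 13:40 > 12:50? ✓ → yes.
reindex: start 09:50 <= 19:15? ✓; start 09:50 > 12:50? ✗ → no.
Result: onboarding, planning.

onboarding, planning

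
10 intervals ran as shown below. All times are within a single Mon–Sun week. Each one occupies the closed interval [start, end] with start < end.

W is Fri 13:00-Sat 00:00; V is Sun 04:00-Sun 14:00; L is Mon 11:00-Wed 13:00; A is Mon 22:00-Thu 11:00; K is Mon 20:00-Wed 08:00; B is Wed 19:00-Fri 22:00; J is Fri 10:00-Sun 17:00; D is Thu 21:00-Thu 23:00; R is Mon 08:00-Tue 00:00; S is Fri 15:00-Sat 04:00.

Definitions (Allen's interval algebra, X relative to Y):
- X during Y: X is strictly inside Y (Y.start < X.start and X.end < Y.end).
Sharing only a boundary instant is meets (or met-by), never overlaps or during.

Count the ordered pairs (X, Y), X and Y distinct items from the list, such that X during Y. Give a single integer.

Checking all 90 ordered pairs for relation 'during'; matching pairs in alphabetical order:
(D, B): D during B ✓
(K, L): K during L ✓
(S, J): S during J ✓
(V, J): V during J ✓
(W, J): W during J ✓
Count: 5.

5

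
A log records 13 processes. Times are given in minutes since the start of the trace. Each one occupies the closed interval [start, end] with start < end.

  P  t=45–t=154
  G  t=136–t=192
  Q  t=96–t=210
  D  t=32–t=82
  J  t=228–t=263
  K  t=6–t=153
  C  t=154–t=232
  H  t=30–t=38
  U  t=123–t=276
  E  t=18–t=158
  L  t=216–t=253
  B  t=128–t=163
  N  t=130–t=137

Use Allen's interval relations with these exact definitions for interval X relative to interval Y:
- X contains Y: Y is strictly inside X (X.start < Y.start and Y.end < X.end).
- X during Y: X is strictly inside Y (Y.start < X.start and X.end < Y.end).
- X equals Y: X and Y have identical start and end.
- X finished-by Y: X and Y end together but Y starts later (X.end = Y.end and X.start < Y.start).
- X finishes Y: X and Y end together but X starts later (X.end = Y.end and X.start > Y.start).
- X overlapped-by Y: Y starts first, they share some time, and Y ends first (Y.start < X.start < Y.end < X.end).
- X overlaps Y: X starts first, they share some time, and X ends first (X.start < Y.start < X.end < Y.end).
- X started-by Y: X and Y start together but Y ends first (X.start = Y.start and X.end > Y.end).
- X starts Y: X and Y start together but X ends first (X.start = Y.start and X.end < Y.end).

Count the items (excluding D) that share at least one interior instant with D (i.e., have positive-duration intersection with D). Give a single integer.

4

Target D = [t=32, t=82].
B [t=128, t=163] → after → no.
C [t=154, t=232] → after → no.
E [t=18, t=158] → contains → counts.
G [t=136, t=192] → after → no.
H [t=30, t=38] → overlaps → counts.
J [t=228, t=263] → after → no.
K [t=6, t=153] → contains → counts.
L [t=216, t=253] → after → no.
N [t=130, t=137] → after → no.
P [t=45, t=154] → overlapped-by → counts.
Q [t=96, t=210] → after → no.
U [t=123, t=276] → after → no.
Total: 4.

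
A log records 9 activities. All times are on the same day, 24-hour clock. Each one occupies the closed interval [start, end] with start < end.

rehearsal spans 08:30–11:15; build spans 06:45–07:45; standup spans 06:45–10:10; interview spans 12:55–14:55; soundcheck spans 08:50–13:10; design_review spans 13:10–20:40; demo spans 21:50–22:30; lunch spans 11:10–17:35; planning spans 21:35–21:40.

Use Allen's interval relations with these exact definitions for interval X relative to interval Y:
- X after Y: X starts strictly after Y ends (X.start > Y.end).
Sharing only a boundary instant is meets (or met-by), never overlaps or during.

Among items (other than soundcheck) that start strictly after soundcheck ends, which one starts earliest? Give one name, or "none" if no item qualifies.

planning

Target soundcheck = [08:50, 13:10].
build [06:45, 07:45] → before → excluded.
demo [21:50, 22:30] → after → candidate.
design_review [13:10, 20:40] → met-by → excluded.
interview [12:55, 14:55] → overlapped-by → excluded.
lunch [11:10, 17:35] → overlapped-by → excluded.
planning [21:35, 21:40] → after → candidate.
rehearsal [08:30, 11:15] → overlaps → excluded.
standup [06:45, 10:10] → overlaps → excluded.
Among candidates, earliest start is 21:35 → planning.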